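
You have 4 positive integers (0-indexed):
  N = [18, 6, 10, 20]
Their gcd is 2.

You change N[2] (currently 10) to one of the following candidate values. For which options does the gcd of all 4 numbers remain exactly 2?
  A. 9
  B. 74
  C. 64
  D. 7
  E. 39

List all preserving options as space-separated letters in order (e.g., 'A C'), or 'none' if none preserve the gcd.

Answer: B C

Derivation:
Old gcd = 2; gcd of others (without N[2]) = 2
New gcd for candidate v: gcd(2, v). Preserves old gcd iff gcd(2, v) = 2.
  Option A: v=9, gcd(2,9)=1 -> changes
  Option B: v=74, gcd(2,74)=2 -> preserves
  Option C: v=64, gcd(2,64)=2 -> preserves
  Option D: v=7, gcd(2,7)=1 -> changes
  Option E: v=39, gcd(2,39)=1 -> changes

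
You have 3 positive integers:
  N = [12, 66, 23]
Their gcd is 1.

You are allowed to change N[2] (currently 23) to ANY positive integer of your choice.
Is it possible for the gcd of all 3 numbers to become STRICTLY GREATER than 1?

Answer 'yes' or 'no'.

Current gcd = 1
gcd of all OTHER numbers (without N[2]=23): gcd([12, 66]) = 6
The new gcd after any change is gcd(6, new_value).
This can be at most 6.
Since 6 > old gcd 1, the gcd CAN increase (e.g., set N[2] = 6).

Answer: yes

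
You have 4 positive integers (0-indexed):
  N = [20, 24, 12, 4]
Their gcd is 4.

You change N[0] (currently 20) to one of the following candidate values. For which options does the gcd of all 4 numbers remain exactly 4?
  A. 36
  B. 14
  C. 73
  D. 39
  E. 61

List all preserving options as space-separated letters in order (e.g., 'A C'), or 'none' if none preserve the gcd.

Answer: A

Derivation:
Old gcd = 4; gcd of others (without N[0]) = 4
New gcd for candidate v: gcd(4, v). Preserves old gcd iff gcd(4, v) = 4.
  Option A: v=36, gcd(4,36)=4 -> preserves
  Option B: v=14, gcd(4,14)=2 -> changes
  Option C: v=73, gcd(4,73)=1 -> changes
  Option D: v=39, gcd(4,39)=1 -> changes
  Option E: v=61, gcd(4,61)=1 -> changes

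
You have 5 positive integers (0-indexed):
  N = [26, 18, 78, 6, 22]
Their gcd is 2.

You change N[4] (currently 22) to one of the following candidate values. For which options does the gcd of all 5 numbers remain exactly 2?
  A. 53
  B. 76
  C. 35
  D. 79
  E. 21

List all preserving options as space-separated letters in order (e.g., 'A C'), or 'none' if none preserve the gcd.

Answer: B

Derivation:
Old gcd = 2; gcd of others (without N[4]) = 2
New gcd for candidate v: gcd(2, v). Preserves old gcd iff gcd(2, v) = 2.
  Option A: v=53, gcd(2,53)=1 -> changes
  Option B: v=76, gcd(2,76)=2 -> preserves
  Option C: v=35, gcd(2,35)=1 -> changes
  Option D: v=79, gcd(2,79)=1 -> changes
  Option E: v=21, gcd(2,21)=1 -> changes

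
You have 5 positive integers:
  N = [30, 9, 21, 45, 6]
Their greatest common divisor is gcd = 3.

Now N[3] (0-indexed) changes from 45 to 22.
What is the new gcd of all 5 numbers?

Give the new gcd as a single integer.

Numbers: [30, 9, 21, 45, 6], gcd = 3
Change: index 3, 45 -> 22
gcd of the OTHER numbers (without index 3): gcd([30, 9, 21, 6]) = 3
New gcd = gcd(g_others, new_val) = gcd(3, 22) = 1

Answer: 1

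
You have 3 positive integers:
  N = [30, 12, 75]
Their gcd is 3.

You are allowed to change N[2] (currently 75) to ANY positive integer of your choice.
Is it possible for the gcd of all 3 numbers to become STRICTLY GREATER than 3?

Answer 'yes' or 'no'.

Current gcd = 3
gcd of all OTHER numbers (without N[2]=75): gcd([30, 12]) = 6
The new gcd after any change is gcd(6, new_value).
This can be at most 6.
Since 6 > old gcd 3, the gcd CAN increase (e.g., set N[2] = 6).

Answer: yes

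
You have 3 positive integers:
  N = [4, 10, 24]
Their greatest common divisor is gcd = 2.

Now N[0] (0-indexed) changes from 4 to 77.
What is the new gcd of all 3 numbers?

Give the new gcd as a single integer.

Answer: 1

Derivation:
Numbers: [4, 10, 24], gcd = 2
Change: index 0, 4 -> 77
gcd of the OTHER numbers (without index 0): gcd([10, 24]) = 2
New gcd = gcd(g_others, new_val) = gcd(2, 77) = 1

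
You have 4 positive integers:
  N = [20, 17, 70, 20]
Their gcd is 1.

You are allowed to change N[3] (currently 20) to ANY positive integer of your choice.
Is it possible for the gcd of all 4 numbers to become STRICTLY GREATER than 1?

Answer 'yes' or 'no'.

Current gcd = 1
gcd of all OTHER numbers (without N[3]=20): gcd([20, 17, 70]) = 1
The new gcd after any change is gcd(1, new_value).
This can be at most 1.
Since 1 = old gcd 1, the gcd can only stay the same or decrease.

Answer: no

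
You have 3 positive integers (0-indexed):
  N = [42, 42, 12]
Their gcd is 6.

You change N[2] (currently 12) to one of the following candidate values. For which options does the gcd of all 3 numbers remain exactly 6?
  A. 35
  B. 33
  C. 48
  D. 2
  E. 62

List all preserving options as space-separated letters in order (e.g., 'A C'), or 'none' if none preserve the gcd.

Answer: C

Derivation:
Old gcd = 6; gcd of others (without N[2]) = 42
New gcd for candidate v: gcd(42, v). Preserves old gcd iff gcd(42, v) = 6.
  Option A: v=35, gcd(42,35)=7 -> changes
  Option B: v=33, gcd(42,33)=3 -> changes
  Option C: v=48, gcd(42,48)=6 -> preserves
  Option D: v=2, gcd(42,2)=2 -> changes
  Option E: v=62, gcd(42,62)=2 -> changes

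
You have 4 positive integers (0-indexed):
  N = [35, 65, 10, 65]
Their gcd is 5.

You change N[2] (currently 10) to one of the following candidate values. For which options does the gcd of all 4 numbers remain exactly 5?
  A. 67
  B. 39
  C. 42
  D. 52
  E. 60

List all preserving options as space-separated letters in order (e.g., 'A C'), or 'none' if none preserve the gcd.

Old gcd = 5; gcd of others (without N[2]) = 5
New gcd for candidate v: gcd(5, v). Preserves old gcd iff gcd(5, v) = 5.
  Option A: v=67, gcd(5,67)=1 -> changes
  Option B: v=39, gcd(5,39)=1 -> changes
  Option C: v=42, gcd(5,42)=1 -> changes
  Option D: v=52, gcd(5,52)=1 -> changes
  Option E: v=60, gcd(5,60)=5 -> preserves

Answer: E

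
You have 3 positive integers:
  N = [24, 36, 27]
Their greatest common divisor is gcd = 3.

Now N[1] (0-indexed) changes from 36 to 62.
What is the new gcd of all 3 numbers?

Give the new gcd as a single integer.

Answer: 1

Derivation:
Numbers: [24, 36, 27], gcd = 3
Change: index 1, 36 -> 62
gcd of the OTHER numbers (without index 1): gcd([24, 27]) = 3
New gcd = gcd(g_others, new_val) = gcd(3, 62) = 1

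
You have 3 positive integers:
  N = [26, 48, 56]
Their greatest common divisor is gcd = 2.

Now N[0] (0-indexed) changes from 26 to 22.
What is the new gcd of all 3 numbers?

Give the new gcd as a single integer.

Answer: 2

Derivation:
Numbers: [26, 48, 56], gcd = 2
Change: index 0, 26 -> 22
gcd of the OTHER numbers (without index 0): gcd([48, 56]) = 8
New gcd = gcd(g_others, new_val) = gcd(8, 22) = 2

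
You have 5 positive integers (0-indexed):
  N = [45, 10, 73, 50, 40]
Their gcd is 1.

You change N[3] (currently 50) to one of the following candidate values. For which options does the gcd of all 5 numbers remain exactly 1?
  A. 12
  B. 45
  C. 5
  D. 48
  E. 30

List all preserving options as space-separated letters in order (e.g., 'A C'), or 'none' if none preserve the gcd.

Old gcd = 1; gcd of others (without N[3]) = 1
New gcd for candidate v: gcd(1, v). Preserves old gcd iff gcd(1, v) = 1.
  Option A: v=12, gcd(1,12)=1 -> preserves
  Option B: v=45, gcd(1,45)=1 -> preserves
  Option C: v=5, gcd(1,5)=1 -> preserves
  Option D: v=48, gcd(1,48)=1 -> preserves
  Option E: v=30, gcd(1,30)=1 -> preserves

Answer: A B C D E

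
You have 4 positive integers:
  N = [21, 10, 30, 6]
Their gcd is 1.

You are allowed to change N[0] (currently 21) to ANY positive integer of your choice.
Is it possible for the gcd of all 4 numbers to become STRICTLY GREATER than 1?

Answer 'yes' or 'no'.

Current gcd = 1
gcd of all OTHER numbers (without N[0]=21): gcd([10, 30, 6]) = 2
The new gcd after any change is gcd(2, new_value).
This can be at most 2.
Since 2 > old gcd 1, the gcd CAN increase (e.g., set N[0] = 2).

Answer: yes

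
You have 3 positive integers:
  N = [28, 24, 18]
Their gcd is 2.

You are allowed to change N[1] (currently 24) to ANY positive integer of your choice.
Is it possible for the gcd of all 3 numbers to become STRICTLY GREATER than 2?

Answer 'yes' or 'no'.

Answer: no

Derivation:
Current gcd = 2
gcd of all OTHER numbers (without N[1]=24): gcd([28, 18]) = 2
The new gcd after any change is gcd(2, new_value).
This can be at most 2.
Since 2 = old gcd 2, the gcd can only stay the same or decrease.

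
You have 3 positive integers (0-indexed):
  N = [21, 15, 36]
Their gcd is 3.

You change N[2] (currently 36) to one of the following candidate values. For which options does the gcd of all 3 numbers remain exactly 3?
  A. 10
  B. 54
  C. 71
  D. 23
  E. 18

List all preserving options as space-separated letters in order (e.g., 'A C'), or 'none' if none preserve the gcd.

Answer: B E

Derivation:
Old gcd = 3; gcd of others (without N[2]) = 3
New gcd for candidate v: gcd(3, v). Preserves old gcd iff gcd(3, v) = 3.
  Option A: v=10, gcd(3,10)=1 -> changes
  Option B: v=54, gcd(3,54)=3 -> preserves
  Option C: v=71, gcd(3,71)=1 -> changes
  Option D: v=23, gcd(3,23)=1 -> changes
  Option E: v=18, gcd(3,18)=3 -> preserves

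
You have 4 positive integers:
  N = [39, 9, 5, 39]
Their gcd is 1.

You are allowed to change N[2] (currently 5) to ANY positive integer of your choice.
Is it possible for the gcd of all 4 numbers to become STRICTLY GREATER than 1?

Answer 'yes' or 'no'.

Answer: yes

Derivation:
Current gcd = 1
gcd of all OTHER numbers (without N[2]=5): gcd([39, 9, 39]) = 3
The new gcd after any change is gcd(3, new_value).
This can be at most 3.
Since 3 > old gcd 1, the gcd CAN increase (e.g., set N[2] = 3).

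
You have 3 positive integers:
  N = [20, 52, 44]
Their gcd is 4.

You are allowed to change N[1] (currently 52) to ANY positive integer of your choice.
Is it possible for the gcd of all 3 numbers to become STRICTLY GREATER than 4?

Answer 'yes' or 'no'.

Current gcd = 4
gcd of all OTHER numbers (without N[1]=52): gcd([20, 44]) = 4
The new gcd after any change is gcd(4, new_value).
This can be at most 4.
Since 4 = old gcd 4, the gcd can only stay the same or decrease.

Answer: no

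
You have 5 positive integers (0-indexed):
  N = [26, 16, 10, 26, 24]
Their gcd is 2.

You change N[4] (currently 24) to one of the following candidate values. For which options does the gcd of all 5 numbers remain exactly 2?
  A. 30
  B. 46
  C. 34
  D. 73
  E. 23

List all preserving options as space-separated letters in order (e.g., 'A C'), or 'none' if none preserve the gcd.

Old gcd = 2; gcd of others (without N[4]) = 2
New gcd for candidate v: gcd(2, v). Preserves old gcd iff gcd(2, v) = 2.
  Option A: v=30, gcd(2,30)=2 -> preserves
  Option B: v=46, gcd(2,46)=2 -> preserves
  Option C: v=34, gcd(2,34)=2 -> preserves
  Option D: v=73, gcd(2,73)=1 -> changes
  Option E: v=23, gcd(2,23)=1 -> changes

Answer: A B C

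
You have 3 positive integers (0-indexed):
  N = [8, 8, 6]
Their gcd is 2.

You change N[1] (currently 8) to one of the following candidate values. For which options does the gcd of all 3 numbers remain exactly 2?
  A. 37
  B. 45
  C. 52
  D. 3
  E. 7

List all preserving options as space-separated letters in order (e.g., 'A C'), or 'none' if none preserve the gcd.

Old gcd = 2; gcd of others (without N[1]) = 2
New gcd for candidate v: gcd(2, v). Preserves old gcd iff gcd(2, v) = 2.
  Option A: v=37, gcd(2,37)=1 -> changes
  Option B: v=45, gcd(2,45)=1 -> changes
  Option C: v=52, gcd(2,52)=2 -> preserves
  Option D: v=3, gcd(2,3)=1 -> changes
  Option E: v=7, gcd(2,7)=1 -> changes

Answer: C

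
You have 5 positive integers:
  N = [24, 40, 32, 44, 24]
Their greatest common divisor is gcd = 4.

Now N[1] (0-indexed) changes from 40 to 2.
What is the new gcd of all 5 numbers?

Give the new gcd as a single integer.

Answer: 2

Derivation:
Numbers: [24, 40, 32, 44, 24], gcd = 4
Change: index 1, 40 -> 2
gcd of the OTHER numbers (without index 1): gcd([24, 32, 44, 24]) = 4
New gcd = gcd(g_others, new_val) = gcd(4, 2) = 2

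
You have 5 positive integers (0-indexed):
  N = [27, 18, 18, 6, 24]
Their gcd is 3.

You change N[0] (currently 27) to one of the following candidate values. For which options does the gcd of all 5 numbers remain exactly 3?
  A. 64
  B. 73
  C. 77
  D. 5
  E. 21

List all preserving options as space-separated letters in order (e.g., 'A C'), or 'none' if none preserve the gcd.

Old gcd = 3; gcd of others (without N[0]) = 6
New gcd for candidate v: gcd(6, v). Preserves old gcd iff gcd(6, v) = 3.
  Option A: v=64, gcd(6,64)=2 -> changes
  Option B: v=73, gcd(6,73)=1 -> changes
  Option C: v=77, gcd(6,77)=1 -> changes
  Option D: v=5, gcd(6,5)=1 -> changes
  Option E: v=21, gcd(6,21)=3 -> preserves

Answer: E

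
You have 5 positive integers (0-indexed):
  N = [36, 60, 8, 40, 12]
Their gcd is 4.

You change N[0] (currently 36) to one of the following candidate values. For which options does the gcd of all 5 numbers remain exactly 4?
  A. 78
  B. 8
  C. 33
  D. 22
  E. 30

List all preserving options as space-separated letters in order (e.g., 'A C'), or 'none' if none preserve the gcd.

Answer: B

Derivation:
Old gcd = 4; gcd of others (without N[0]) = 4
New gcd for candidate v: gcd(4, v). Preserves old gcd iff gcd(4, v) = 4.
  Option A: v=78, gcd(4,78)=2 -> changes
  Option B: v=8, gcd(4,8)=4 -> preserves
  Option C: v=33, gcd(4,33)=1 -> changes
  Option D: v=22, gcd(4,22)=2 -> changes
  Option E: v=30, gcd(4,30)=2 -> changes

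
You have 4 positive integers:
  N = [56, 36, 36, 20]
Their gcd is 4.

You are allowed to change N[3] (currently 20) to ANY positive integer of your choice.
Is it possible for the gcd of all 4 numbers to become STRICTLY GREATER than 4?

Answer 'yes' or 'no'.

Answer: no

Derivation:
Current gcd = 4
gcd of all OTHER numbers (without N[3]=20): gcd([56, 36, 36]) = 4
The new gcd after any change is gcd(4, new_value).
This can be at most 4.
Since 4 = old gcd 4, the gcd can only stay the same or decrease.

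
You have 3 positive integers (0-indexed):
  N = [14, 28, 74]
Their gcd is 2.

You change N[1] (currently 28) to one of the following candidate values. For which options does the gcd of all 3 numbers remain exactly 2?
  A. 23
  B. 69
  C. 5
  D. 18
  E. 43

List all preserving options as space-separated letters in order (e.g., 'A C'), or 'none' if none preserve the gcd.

Old gcd = 2; gcd of others (without N[1]) = 2
New gcd for candidate v: gcd(2, v). Preserves old gcd iff gcd(2, v) = 2.
  Option A: v=23, gcd(2,23)=1 -> changes
  Option B: v=69, gcd(2,69)=1 -> changes
  Option C: v=5, gcd(2,5)=1 -> changes
  Option D: v=18, gcd(2,18)=2 -> preserves
  Option E: v=43, gcd(2,43)=1 -> changes

Answer: D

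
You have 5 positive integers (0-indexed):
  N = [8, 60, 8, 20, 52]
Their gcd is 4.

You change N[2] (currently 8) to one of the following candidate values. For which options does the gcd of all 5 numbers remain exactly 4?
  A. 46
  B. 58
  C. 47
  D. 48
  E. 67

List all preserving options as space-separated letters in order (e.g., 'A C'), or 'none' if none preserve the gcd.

Old gcd = 4; gcd of others (without N[2]) = 4
New gcd for candidate v: gcd(4, v). Preserves old gcd iff gcd(4, v) = 4.
  Option A: v=46, gcd(4,46)=2 -> changes
  Option B: v=58, gcd(4,58)=2 -> changes
  Option C: v=47, gcd(4,47)=1 -> changes
  Option D: v=48, gcd(4,48)=4 -> preserves
  Option E: v=67, gcd(4,67)=1 -> changes

Answer: D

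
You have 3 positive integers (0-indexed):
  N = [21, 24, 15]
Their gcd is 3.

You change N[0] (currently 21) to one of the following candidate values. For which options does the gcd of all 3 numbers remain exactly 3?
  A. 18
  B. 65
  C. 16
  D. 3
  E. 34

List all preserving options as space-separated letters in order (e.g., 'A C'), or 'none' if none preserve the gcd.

Answer: A D

Derivation:
Old gcd = 3; gcd of others (without N[0]) = 3
New gcd for candidate v: gcd(3, v). Preserves old gcd iff gcd(3, v) = 3.
  Option A: v=18, gcd(3,18)=3 -> preserves
  Option B: v=65, gcd(3,65)=1 -> changes
  Option C: v=16, gcd(3,16)=1 -> changes
  Option D: v=3, gcd(3,3)=3 -> preserves
  Option E: v=34, gcd(3,34)=1 -> changes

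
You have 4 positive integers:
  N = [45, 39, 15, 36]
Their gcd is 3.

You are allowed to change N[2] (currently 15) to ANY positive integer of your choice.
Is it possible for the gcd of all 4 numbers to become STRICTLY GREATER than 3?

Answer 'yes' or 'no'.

Current gcd = 3
gcd of all OTHER numbers (without N[2]=15): gcd([45, 39, 36]) = 3
The new gcd after any change is gcd(3, new_value).
This can be at most 3.
Since 3 = old gcd 3, the gcd can only stay the same or decrease.

Answer: no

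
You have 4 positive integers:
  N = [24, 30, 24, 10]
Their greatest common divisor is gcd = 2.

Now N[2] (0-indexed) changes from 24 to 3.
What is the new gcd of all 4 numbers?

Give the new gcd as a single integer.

Numbers: [24, 30, 24, 10], gcd = 2
Change: index 2, 24 -> 3
gcd of the OTHER numbers (without index 2): gcd([24, 30, 10]) = 2
New gcd = gcd(g_others, new_val) = gcd(2, 3) = 1

Answer: 1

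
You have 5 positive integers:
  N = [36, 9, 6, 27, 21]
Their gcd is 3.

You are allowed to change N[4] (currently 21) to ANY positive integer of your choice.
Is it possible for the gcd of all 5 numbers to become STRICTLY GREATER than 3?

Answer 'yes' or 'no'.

Current gcd = 3
gcd of all OTHER numbers (without N[4]=21): gcd([36, 9, 6, 27]) = 3
The new gcd after any change is gcd(3, new_value).
This can be at most 3.
Since 3 = old gcd 3, the gcd can only stay the same or decrease.

Answer: no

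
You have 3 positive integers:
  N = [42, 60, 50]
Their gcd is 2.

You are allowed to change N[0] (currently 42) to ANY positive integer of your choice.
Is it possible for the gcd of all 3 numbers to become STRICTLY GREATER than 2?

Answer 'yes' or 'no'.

Current gcd = 2
gcd of all OTHER numbers (without N[0]=42): gcd([60, 50]) = 10
The new gcd after any change is gcd(10, new_value).
This can be at most 10.
Since 10 > old gcd 2, the gcd CAN increase (e.g., set N[0] = 10).

Answer: yes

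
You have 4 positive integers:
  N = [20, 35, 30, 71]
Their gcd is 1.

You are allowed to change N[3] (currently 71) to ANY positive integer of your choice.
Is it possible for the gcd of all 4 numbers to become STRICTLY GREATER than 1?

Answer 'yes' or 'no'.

Current gcd = 1
gcd of all OTHER numbers (without N[3]=71): gcd([20, 35, 30]) = 5
The new gcd after any change is gcd(5, new_value).
This can be at most 5.
Since 5 > old gcd 1, the gcd CAN increase (e.g., set N[3] = 5).

Answer: yes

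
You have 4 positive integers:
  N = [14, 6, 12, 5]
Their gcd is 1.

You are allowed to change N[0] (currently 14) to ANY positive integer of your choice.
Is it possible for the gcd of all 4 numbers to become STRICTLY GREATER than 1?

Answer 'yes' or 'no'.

Answer: no

Derivation:
Current gcd = 1
gcd of all OTHER numbers (without N[0]=14): gcd([6, 12, 5]) = 1
The new gcd after any change is gcd(1, new_value).
This can be at most 1.
Since 1 = old gcd 1, the gcd can only stay the same or decrease.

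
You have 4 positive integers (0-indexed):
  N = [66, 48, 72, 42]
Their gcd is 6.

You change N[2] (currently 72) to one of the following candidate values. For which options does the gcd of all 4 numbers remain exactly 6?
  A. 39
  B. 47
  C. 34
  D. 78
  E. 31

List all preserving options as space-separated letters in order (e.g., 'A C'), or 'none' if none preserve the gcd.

Old gcd = 6; gcd of others (without N[2]) = 6
New gcd for candidate v: gcd(6, v). Preserves old gcd iff gcd(6, v) = 6.
  Option A: v=39, gcd(6,39)=3 -> changes
  Option B: v=47, gcd(6,47)=1 -> changes
  Option C: v=34, gcd(6,34)=2 -> changes
  Option D: v=78, gcd(6,78)=6 -> preserves
  Option E: v=31, gcd(6,31)=1 -> changes

Answer: D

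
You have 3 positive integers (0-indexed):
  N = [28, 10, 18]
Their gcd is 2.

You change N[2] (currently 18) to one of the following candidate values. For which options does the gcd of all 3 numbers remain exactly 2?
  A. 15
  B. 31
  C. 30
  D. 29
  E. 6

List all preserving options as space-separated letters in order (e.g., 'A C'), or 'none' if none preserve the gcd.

Old gcd = 2; gcd of others (without N[2]) = 2
New gcd for candidate v: gcd(2, v). Preserves old gcd iff gcd(2, v) = 2.
  Option A: v=15, gcd(2,15)=1 -> changes
  Option B: v=31, gcd(2,31)=1 -> changes
  Option C: v=30, gcd(2,30)=2 -> preserves
  Option D: v=29, gcd(2,29)=1 -> changes
  Option E: v=6, gcd(2,6)=2 -> preserves

Answer: C E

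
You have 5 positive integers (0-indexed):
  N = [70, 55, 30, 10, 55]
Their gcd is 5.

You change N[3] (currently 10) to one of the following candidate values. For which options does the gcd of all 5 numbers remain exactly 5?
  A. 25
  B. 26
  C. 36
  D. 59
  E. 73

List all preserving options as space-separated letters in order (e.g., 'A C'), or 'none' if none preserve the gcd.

Answer: A

Derivation:
Old gcd = 5; gcd of others (without N[3]) = 5
New gcd for candidate v: gcd(5, v). Preserves old gcd iff gcd(5, v) = 5.
  Option A: v=25, gcd(5,25)=5 -> preserves
  Option B: v=26, gcd(5,26)=1 -> changes
  Option C: v=36, gcd(5,36)=1 -> changes
  Option D: v=59, gcd(5,59)=1 -> changes
  Option E: v=73, gcd(5,73)=1 -> changes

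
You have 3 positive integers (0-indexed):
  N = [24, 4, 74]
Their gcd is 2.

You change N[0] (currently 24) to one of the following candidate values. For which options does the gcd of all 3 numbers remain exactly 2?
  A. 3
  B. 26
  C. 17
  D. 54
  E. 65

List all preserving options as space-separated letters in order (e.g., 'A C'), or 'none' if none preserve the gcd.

Answer: B D

Derivation:
Old gcd = 2; gcd of others (without N[0]) = 2
New gcd for candidate v: gcd(2, v). Preserves old gcd iff gcd(2, v) = 2.
  Option A: v=3, gcd(2,3)=1 -> changes
  Option B: v=26, gcd(2,26)=2 -> preserves
  Option C: v=17, gcd(2,17)=1 -> changes
  Option D: v=54, gcd(2,54)=2 -> preserves
  Option E: v=65, gcd(2,65)=1 -> changes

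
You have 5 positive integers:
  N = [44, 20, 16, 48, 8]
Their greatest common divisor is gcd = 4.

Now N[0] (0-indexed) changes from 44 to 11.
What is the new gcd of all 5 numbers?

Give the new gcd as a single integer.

Answer: 1

Derivation:
Numbers: [44, 20, 16, 48, 8], gcd = 4
Change: index 0, 44 -> 11
gcd of the OTHER numbers (without index 0): gcd([20, 16, 48, 8]) = 4
New gcd = gcd(g_others, new_val) = gcd(4, 11) = 1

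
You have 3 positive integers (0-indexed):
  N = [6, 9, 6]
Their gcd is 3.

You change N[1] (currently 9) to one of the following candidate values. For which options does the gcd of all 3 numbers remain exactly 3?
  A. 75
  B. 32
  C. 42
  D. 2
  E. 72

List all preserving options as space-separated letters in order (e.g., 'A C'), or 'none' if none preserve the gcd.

Old gcd = 3; gcd of others (without N[1]) = 6
New gcd for candidate v: gcd(6, v). Preserves old gcd iff gcd(6, v) = 3.
  Option A: v=75, gcd(6,75)=3 -> preserves
  Option B: v=32, gcd(6,32)=2 -> changes
  Option C: v=42, gcd(6,42)=6 -> changes
  Option D: v=2, gcd(6,2)=2 -> changes
  Option E: v=72, gcd(6,72)=6 -> changes

Answer: A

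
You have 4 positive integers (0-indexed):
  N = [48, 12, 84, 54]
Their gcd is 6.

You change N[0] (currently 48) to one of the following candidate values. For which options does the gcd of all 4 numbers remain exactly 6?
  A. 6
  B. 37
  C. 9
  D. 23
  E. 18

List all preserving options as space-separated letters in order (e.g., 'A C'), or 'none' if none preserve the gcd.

Old gcd = 6; gcd of others (without N[0]) = 6
New gcd for candidate v: gcd(6, v). Preserves old gcd iff gcd(6, v) = 6.
  Option A: v=6, gcd(6,6)=6 -> preserves
  Option B: v=37, gcd(6,37)=1 -> changes
  Option C: v=9, gcd(6,9)=3 -> changes
  Option D: v=23, gcd(6,23)=1 -> changes
  Option E: v=18, gcd(6,18)=6 -> preserves

Answer: A E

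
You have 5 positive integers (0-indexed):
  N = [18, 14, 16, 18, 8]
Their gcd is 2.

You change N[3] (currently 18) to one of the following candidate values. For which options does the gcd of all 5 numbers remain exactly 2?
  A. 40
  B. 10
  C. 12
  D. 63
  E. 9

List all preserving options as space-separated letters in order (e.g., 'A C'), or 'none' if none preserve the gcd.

Answer: A B C

Derivation:
Old gcd = 2; gcd of others (without N[3]) = 2
New gcd for candidate v: gcd(2, v). Preserves old gcd iff gcd(2, v) = 2.
  Option A: v=40, gcd(2,40)=2 -> preserves
  Option B: v=10, gcd(2,10)=2 -> preserves
  Option C: v=12, gcd(2,12)=2 -> preserves
  Option D: v=63, gcd(2,63)=1 -> changes
  Option E: v=9, gcd(2,9)=1 -> changes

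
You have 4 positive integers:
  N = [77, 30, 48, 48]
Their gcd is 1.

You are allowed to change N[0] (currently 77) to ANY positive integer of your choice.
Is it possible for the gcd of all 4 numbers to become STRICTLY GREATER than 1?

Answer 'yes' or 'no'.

Current gcd = 1
gcd of all OTHER numbers (without N[0]=77): gcd([30, 48, 48]) = 6
The new gcd after any change is gcd(6, new_value).
This can be at most 6.
Since 6 > old gcd 1, the gcd CAN increase (e.g., set N[0] = 6).

Answer: yes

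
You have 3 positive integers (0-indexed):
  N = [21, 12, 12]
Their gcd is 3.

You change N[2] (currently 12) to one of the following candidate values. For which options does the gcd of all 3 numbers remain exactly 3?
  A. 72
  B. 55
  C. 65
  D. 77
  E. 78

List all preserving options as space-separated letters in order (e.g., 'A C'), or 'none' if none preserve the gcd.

Old gcd = 3; gcd of others (without N[2]) = 3
New gcd for candidate v: gcd(3, v). Preserves old gcd iff gcd(3, v) = 3.
  Option A: v=72, gcd(3,72)=3 -> preserves
  Option B: v=55, gcd(3,55)=1 -> changes
  Option C: v=65, gcd(3,65)=1 -> changes
  Option D: v=77, gcd(3,77)=1 -> changes
  Option E: v=78, gcd(3,78)=3 -> preserves

Answer: A E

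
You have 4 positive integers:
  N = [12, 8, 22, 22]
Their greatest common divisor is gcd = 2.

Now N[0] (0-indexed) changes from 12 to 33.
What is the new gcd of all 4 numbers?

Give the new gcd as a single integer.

Numbers: [12, 8, 22, 22], gcd = 2
Change: index 0, 12 -> 33
gcd of the OTHER numbers (without index 0): gcd([8, 22, 22]) = 2
New gcd = gcd(g_others, new_val) = gcd(2, 33) = 1

Answer: 1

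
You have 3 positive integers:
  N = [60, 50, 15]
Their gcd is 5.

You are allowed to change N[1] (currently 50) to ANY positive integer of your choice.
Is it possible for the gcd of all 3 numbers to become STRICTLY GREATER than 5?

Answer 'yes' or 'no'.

Current gcd = 5
gcd of all OTHER numbers (without N[1]=50): gcd([60, 15]) = 15
The new gcd after any change is gcd(15, new_value).
This can be at most 15.
Since 15 > old gcd 5, the gcd CAN increase (e.g., set N[1] = 15).

Answer: yes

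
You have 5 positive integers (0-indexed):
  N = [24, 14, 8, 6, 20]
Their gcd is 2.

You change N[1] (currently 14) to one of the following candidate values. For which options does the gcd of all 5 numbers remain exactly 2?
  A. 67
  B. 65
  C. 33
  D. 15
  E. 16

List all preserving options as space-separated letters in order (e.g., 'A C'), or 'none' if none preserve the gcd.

Answer: E

Derivation:
Old gcd = 2; gcd of others (without N[1]) = 2
New gcd for candidate v: gcd(2, v). Preserves old gcd iff gcd(2, v) = 2.
  Option A: v=67, gcd(2,67)=1 -> changes
  Option B: v=65, gcd(2,65)=1 -> changes
  Option C: v=33, gcd(2,33)=1 -> changes
  Option D: v=15, gcd(2,15)=1 -> changes
  Option E: v=16, gcd(2,16)=2 -> preserves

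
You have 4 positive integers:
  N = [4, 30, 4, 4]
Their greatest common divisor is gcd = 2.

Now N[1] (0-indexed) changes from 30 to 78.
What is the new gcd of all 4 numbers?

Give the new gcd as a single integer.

Numbers: [4, 30, 4, 4], gcd = 2
Change: index 1, 30 -> 78
gcd of the OTHER numbers (without index 1): gcd([4, 4, 4]) = 4
New gcd = gcd(g_others, new_val) = gcd(4, 78) = 2

Answer: 2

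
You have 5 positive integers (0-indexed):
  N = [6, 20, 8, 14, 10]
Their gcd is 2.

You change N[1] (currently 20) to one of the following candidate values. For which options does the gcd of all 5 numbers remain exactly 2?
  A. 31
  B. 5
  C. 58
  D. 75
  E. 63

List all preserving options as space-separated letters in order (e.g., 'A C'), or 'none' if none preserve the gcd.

Answer: C

Derivation:
Old gcd = 2; gcd of others (without N[1]) = 2
New gcd for candidate v: gcd(2, v). Preserves old gcd iff gcd(2, v) = 2.
  Option A: v=31, gcd(2,31)=1 -> changes
  Option B: v=5, gcd(2,5)=1 -> changes
  Option C: v=58, gcd(2,58)=2 -> preserves
  Option D: v=75, gcd(2,75)=1 -> changes
  Option E: v=63, gcd(2,63)=1 -> changes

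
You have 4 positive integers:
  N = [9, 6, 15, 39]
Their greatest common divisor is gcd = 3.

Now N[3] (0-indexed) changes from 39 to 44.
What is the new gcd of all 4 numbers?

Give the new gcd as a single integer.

Answer: 1

Derivation:
Numbers: [9, 6, 15, 39], gcd = 3
Change: index 3, 39 -> 44
gcd of the OTHER numbers (without index 3): gcd([9, 6, 15]) = 3
New gcd = gcd(g_others, new_val) = gcd(3, 44) = 1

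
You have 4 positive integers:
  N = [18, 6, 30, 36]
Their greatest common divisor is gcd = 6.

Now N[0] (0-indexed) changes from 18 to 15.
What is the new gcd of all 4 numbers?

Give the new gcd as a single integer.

Answer: 3

Derivation:
Numbers: [18, 6, 30, 36], gcd = 6
Change: index 0, 18 -> 15
gcd of the OTHER numbers (without index 0): gcd([6, 30, 36]) = 6
New gcd = gcd(g_others, new_val) = gcd(6, 15) = 3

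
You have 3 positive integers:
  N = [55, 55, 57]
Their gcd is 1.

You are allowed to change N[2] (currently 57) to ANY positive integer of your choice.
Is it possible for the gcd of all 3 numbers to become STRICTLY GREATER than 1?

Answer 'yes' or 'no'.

Current gcd = 1
gcd of all OTHER numbers (without N[2]=57): gcd([55, 55]) = 55
The new gcd after any change is gcd(55, new_value).
This can be at most 55.
Since 55 > old gcd 1, the gcd CAN increase (e.g., set N[2] = 55).

Answer: yes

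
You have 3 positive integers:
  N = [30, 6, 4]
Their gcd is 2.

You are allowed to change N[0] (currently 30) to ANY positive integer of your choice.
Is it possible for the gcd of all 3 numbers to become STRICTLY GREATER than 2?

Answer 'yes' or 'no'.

Answer: no

Derivation:
Current gcd = 2
gcd of all OTHER numbers (without N[0]=30): gcd([6, 4]) = 2
The new gcd after any change is gcd(2, new_value).
This can be at most 2.
Since 2 = old gcd 2, the gcd can only stay the same or decrease.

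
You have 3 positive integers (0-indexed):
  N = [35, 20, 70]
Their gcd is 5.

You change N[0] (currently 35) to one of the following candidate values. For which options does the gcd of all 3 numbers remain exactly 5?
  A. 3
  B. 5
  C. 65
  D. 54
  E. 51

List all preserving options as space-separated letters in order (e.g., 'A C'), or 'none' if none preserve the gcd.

Answer: B C

Derivation:
Old gcd = 5; gcd of others (without N[0]) = 10
New gcd for candidate v: gcd(10, v). Preserves old gcd iff gcd(10, v) = 5.
  Option A: v=3, gcd(10,3)=1 -> changes
  Option B: v=5, gcd(10,5)=5 -> preserves
  Option C: v=65, gcd(10,65)=5 -> preserves
  Option D: v=54, gcd(10,54)=2 -> changes
  Option E: v=51, gcd(10,51)=1 -> changes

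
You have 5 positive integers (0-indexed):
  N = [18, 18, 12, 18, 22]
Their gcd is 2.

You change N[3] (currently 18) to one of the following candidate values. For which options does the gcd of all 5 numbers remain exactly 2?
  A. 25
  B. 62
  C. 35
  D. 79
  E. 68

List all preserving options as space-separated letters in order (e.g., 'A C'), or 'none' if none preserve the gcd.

Answer: B E

Derivation:
Old gcd = 2; gcd of others (without N[3]) = 2
New gcd for candidate v: gcd(2, v). Preserves old gcd iff gcd(2, v) = 2.
  Option A: v=25, gcd(2,25)=1 -> changes
  Option B: v=62, gcd(2,62)=2 -> preserves
  Option C: v=35, gcd(2,35)=1 -> changes
  Option D: v=79, gcd(2,79)=1 -> changes
  Option E: v=68, gcd(2,68)=2 -> preserves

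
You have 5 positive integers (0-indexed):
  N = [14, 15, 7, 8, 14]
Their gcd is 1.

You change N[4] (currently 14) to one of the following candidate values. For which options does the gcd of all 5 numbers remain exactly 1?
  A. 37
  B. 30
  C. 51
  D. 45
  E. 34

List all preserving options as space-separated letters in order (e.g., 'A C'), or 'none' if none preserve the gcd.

Old gcd = 1; gcd of others (without N[4]) = 1
New gcd for candidate v: gcd(1, v). Preserves old gcd iff gcd(1, v) = 1.
  Option A: v=37, gcd(1,37)=1 -> preserves
  Option B: v=30, gcd(1,30)=1 -> preserves
  Option C: v=51, gcd(1,51)=1 -> preserves
  Option D: v=45, gcd(1,45)=1 -> preserves
  Option E: v=34, gcd(1,34)=1 -> preserves

Answer: A B C D E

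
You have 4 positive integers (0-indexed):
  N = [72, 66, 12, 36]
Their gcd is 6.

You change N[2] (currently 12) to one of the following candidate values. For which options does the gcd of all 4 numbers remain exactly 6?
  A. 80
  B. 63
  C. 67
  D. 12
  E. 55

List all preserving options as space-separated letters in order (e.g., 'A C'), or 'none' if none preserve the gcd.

Answer: D

Derivation:
Old gcd = 6; gcd of others (without N[2]) = 6
New gcd for candidate v: gcd(6, v). Preserves old gcd iff gcd(6, v) = 6.
  Option A: v=80, gcd(6,80)=2 -> changes
  Option B: v=63, gcd(6,63)=3 -> changes
  Option C: v=67, gcd(6,67)=1 -> changes
  Option D: v=12, gcd(6,12)=6 -> preserves
  Option E: v=55, gcd(6,55)=1 -> changes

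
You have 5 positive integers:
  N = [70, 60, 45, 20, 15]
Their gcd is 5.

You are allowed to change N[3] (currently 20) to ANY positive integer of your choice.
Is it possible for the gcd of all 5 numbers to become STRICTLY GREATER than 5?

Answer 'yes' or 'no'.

Current gcd = 5
gcd of all OTHER numbers (without N[3]=20): gcd([70, 60, 45, 15]) = 5
The new gcd after any change is gcd(5, new_value).
This can be at most 5.
Since 5 = old gcd 5, the gcd can only stay the same or decrease.

Answer: no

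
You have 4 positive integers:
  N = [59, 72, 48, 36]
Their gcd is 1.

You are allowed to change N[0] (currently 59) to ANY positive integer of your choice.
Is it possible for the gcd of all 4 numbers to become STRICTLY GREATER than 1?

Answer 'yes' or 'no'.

Current gcd = 1
gcd of all OTHER numbers (without N[0]=59): gcd([72, 48, 36]) = 12
The new gcd after any change is gcd(12, new_value).
This can be at most 12.
Since 12 > old gcd 1, the gcd CAN increase (e.g., set N[0] = 12).

Answer: yes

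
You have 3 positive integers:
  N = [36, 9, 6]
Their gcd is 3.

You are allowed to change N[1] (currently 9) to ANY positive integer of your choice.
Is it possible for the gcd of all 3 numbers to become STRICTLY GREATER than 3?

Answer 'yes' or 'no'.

Answer: yes

Derivation:
Current gcd = 3
gcd of all OTHER numbers (without N[1]=9): gcd([36, 6]) = 6
The new gcd after any change is gcd(6, new_value).
This can be at most 6.
Since 6 > old gcd 3, the gcd CAN increase (e.g., set N[1] = 6).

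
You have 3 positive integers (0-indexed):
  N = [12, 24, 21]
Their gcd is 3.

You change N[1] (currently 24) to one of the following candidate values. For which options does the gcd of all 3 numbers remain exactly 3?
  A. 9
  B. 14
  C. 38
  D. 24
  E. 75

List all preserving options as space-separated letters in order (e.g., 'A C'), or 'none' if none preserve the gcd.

Answer: A D E

Derivation:
Old gcd = 3; gcd of others (without N[1]) = 3
New gcd for candidate v: gcd(3, v). Preserves old gcd iff gcd(3, v) = 3.
  Option A: v=9, gcd(3,9)=3 -> preserves
  Option B: v=14, gcd(3,14)=1 -> changes
  Option C: v=38, gcd(3,38)=1 -> changes
  Option D: v=24, gcd(3,24)=3 -> preserves
  Option E: v=75, gcd(3,75)=3 -> preserves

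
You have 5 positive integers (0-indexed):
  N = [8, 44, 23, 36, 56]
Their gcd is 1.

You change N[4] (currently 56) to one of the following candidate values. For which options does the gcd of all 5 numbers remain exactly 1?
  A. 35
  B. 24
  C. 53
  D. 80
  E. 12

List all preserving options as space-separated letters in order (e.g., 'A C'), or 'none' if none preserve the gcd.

Old gcd = 1; gcd of others (without N[4]) = 1
New gcd for candidate v: gcd(1, v). Preserves old gcd iff gcd(1, v) = 1.
  Option A: v=35, gcd(1,35)=1 -> preserves
  Option B: v=24, gcd(1,24)=1 -> preserves
  Option C: v=53, gcd(1,53)=1 -> preserves
  Option D: v=80, gcd(1,80)=1 -> preserves
  Option E: v=12, gcd(1,12)=1 -> preserves

Answer: A B C D E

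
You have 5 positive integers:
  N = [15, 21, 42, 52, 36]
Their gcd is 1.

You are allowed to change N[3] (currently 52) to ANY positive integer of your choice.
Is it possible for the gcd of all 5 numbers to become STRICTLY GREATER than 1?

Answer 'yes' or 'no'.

Current gcd = 1
gcd of all OTHER numbers (without N[3]=52): gcd([15, 21, 42, 36]) = 3
The new gcd after any change is gcd(3, new_value).
This can be at most 3.
Since 3 > old gcd 1, the gcd CAN increase (e.g., set N[3] = 3).

Answer: yes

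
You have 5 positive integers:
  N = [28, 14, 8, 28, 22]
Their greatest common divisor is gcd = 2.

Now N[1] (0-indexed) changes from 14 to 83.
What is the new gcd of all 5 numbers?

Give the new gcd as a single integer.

Numbers: [28, 14, 8, 28, 22], gcd = 2
Change: index 1, 14 -> 83
gcd of the OTHER numbers (without index 1): gcd([28, 8, 28, 22]) = 2
New gcd = gcd(g_others, new_val) = gcd(2, 83) = 1

Answer: 1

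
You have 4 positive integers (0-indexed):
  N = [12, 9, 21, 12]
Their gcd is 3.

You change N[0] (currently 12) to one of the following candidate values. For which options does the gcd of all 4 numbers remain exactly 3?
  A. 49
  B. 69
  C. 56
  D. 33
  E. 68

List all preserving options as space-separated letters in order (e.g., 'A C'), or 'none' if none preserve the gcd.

Old gcd = 3; gcd of others (without N[0]) = 3
New gcd for candidate v: gcd(3, v). Preserves old gcd iff gcd(3, v) = 3.
  Option A: v=49, gcd(3,49)=1 -> changes
  Option B: v=69, gcd(3,69)=3 -> preserves
  Option C: v=56, gcd(3,56)=1 -> changes
  Option D: v=33, gcd(3,33)=3 -> preserves
  Option E: v=68, gcd(3,68)=1 -> changes

Answer: B D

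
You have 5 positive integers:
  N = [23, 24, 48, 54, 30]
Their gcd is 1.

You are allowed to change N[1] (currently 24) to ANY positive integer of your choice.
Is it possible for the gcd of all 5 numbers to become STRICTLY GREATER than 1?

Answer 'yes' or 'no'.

Answer: no

Derivation:
Current gcd = 1
gcd of all OTHER numbers (without N[1]=24): gcd([23, 48, 54, 30]) = 1
The new gcd after any change is gcd(1, new_value).
This can be at most 1.
Since 1 = old gcd 1, the gcd can only stay the same or decrease.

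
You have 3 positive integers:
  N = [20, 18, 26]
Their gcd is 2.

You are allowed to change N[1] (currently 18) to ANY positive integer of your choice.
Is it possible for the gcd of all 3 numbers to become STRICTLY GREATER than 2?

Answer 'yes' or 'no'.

Current gcd = 2
gcd of all OTHER numbers (without N[1]=18): gcd([20, 26]) = 2
The new gcd after any change is gcd(2, new_value).
This can be at most 2.
Since 2 = old gcd 2, the gcd can only stay the same or decrease.

Answer: no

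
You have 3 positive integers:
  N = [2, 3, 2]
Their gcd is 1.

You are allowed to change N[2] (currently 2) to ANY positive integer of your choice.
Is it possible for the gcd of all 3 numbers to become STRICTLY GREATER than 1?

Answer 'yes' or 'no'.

Current gcd = 1
gcd of all OTHER numbers (without N[2]=2): gcd([2, 3]) = 1
The new gcd after any change is gcd(1, new_value).
This can be at most 1.
Since 1 = old gcd 1, the gcd can only stay the same or decrease.

Answer: no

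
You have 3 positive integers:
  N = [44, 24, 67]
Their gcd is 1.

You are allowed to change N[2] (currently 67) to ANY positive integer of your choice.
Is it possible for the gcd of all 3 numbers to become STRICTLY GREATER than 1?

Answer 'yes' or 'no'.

Answer: yes

Derivation:
Current gcd = 1
gcd of all OTHER numbers (without N[2]=67): gcd([44, 24]) = 4
The new gcd after any change is gcd(4, new_value).
This can be at most 4.
Since 4 > old gcd 1, the gcd CAN increase (e.g., set N[2] = 4).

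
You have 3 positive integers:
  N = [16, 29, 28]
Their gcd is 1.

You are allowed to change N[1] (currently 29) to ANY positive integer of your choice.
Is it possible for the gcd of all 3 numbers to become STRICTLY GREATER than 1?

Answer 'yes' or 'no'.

Current gcd = 1
gcd of all OTHER numbers (without N[1]=29): gcd([16, 28]) = 4
The new gcd after any change is gcd(4, new_value).
This can be at most 4.
Since 4 > old gcd 1, the gcd CAN increase (e.g., set N[1] = 4).

Answer: yes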